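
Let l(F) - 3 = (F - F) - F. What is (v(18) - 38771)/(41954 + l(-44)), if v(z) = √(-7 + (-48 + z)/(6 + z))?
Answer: -38771/42001 + I*√33/84002 ≈ -0.9231 + 6.8386e-5*I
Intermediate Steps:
v(z) = √(-7 + (-48 + z)/(6 + z))
l(F) = 3 - F (l(F) = 3 + ((F - F) - F) = 3 + (0 - F) = 3 - F)
(v(18) - 38771)/(41954 + l(-44)) = (√6*√((-15 - 1*18)/(6 + 18)) - 38771)/(41954 + (3 - 1*(-44))) = (√6*√((-15 - 18)/24) - 38771)/(41954 + (3 + 44)) = (√6*√((1/24)*(-33)) - 38771)/(41954 + 47) = (√6*√(-11/8) - 38771)/42001 = (√6*(I*√22/4) - 38771)*(1/42001) = (I*√33/2 - 38771)*(1/42001) = (-38771 + I*√33/2)*(1/42001) = -38771/42001 + I*√33/84002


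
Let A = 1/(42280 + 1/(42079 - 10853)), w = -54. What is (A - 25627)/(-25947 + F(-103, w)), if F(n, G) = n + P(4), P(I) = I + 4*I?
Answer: 33833669514961/34365724364430 ≈ 0.98452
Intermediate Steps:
P(I) = 5*I
F(n, G) = 20 + n (F(n, G) = n + 5*4 = n + 20 = 20 + n)
A = 31226/1320235281 (A = 1/(42280 + 1/31226) = 1/(1320235281/31226) = 31226/1320235281 ≈ 2.3652e-5)
(A - 25627)/(-25947 + F(-103, w)) = (31226/1320235281 - 25627)/(-25947 + (20 - 103)) = -33833669514961/(1320235281*(-25947 - 83)) = -33833669514961/1320235281/(-26030) = -33833669514961/1320235281*(-1/26030) = 33833669514961/34365724364430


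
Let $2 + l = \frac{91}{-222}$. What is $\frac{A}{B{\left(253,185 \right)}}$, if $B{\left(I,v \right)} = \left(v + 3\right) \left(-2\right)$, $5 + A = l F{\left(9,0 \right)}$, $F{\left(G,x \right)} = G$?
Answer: $\frac{1975}{27824} \approx 0.070982$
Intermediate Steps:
$l = - \frac{535}{222}$ ($l = -2 + \frac{91}{-222} = -2 + 91 \left(- \frac{1}{222}\right) = -2 - \frac{91}{222} = - \frac{535}{222} \approx -2.4099$)
$A = - \frac{1975}{74}$ ($A = -5 - \frac{1605}{74} = - \frac{1975}{74} \approx -26.689$)
$B{\left(I,v \right)} = -6 - 2 v$ ($B{\left(I,v \right)} = \left(3 + v\right) \left(-2\right) = -6 - 2 v$)
$\frac{A}{B{\left(253,185 \right)}} = - \frac{1975}{74 \left(-6 - 370\right)} = - \frac{1975}{74 \left(-376\right)} = \left(- \frac{1975}{74}\right) \left(- \frac{1}{376}\right) = \frac{1975}{27824}$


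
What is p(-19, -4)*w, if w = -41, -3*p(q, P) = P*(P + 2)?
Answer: 328/3 ≈ 109.33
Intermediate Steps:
p(q, P) = -P*(2 + P)/3 (p(q, P) = -P*(P + 2)/3 = -P*(2 + P)/3)
p(-19, -4)*w = -⅓*(-4)*(2 - 4)*(-41) = -⅓*(-4)*(-2)*(-41) = -8/3*(-41) = 328/3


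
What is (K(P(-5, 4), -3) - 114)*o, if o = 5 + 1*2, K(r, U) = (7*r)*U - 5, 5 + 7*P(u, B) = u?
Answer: -623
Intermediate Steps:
P(u, B) = -5/7 + u/7
K(r, U) = -5 + 7*U*r (K(r, U) = 7*U*r - 5 = -5 + 7*U*r)
o = 7 (o = 5 + 2 = 7)
(K(P(-5, 4), -3) - 114)*o = ((-5 + 7*(-3)*(-5/7 + (⅐)*(-5))) - 114)*7 = ((-5 + 7*(-3)*(-5/7 - 5/7)) - 114)*7 = ((-5 + 7*(-3)*(-10/7)) - 114)*7 = ((-5 + 30) - 114)*7 = (25 - 114)*7 = -89*7 = -623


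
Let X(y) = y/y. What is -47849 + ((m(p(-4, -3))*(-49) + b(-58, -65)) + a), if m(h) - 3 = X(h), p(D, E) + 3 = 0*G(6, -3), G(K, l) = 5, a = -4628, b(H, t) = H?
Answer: -52731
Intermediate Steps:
X(y) = 1
p(D, E) = -3 (p(D, E) = -3 + 0*5 = -3 + 0 = -3)
m(h) = 4 (m(h) = 3 + 1 = 4)
-47849 + ((m(p(-4, -3))*(-49) + b(-58, -65)) + a) = -47849 + ((4*(-49) - 58) - 4628) = -47849 + ((-196 - 58) - 4628) = -47849 + (-254 - 4628) = -47849 - 4882 = -52731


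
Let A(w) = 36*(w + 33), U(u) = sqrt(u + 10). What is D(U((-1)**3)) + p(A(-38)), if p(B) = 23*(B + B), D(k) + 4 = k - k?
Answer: -8284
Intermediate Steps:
U(u) = sqrt(10 + u)
D(k) = -4 (D(k) = -4 + (k - k) = -4 + 0 = -4)
A(w) = 1188 + 36*w (A(w) = 36*(33 + w) = 1188 + 36*w)
p(B) = 46*B (p(B) = 23*(2*B) = 46*B)
D(U((-1)**3)) + p(A(-38)) = -4 + 46*(1188 + 36*(-38)) = -4 + 46*(1188 - 1368) = -4 + 46*(-180) = -4 - 8280 = -8284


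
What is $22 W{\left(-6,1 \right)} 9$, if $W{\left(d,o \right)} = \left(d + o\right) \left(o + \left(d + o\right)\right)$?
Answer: $3960$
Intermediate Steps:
$W{\left(d,o \right)} = \left(d + o\right) \left(d + 2 o\right)$
$22 W{\left(-6,1 \right)} 9 = 22 \left(\left(-6\right)^{2} + 2 \cdot 1^{2} + 3 \left(-6\right) 1\right) 9 = 22 \left(36 + 2 \cdot 1 - 18\right) 9 = 22 \left(36 + 2 - 18\right) 9 = 22 \cdot 20 \cdot 9 = 440 \cdot 9 = 3960$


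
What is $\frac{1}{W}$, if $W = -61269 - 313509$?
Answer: $- \frac{1}{374778} \approx -2.6682 \cdot 10^{-6}$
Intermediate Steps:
$W = -374778$ ($W = -61269 - 313509 = -374778$)
$\frac{1}{W} = \frac{1}{-374778} = - \frac{1}{374778}$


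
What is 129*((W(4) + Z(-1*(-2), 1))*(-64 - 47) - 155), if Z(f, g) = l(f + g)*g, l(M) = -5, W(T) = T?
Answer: -5676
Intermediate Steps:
Z(f, g) = -5*g
129*((W(4) + Z(-1*(-2), 1))*(-64 - 47) - 155) = 129*((4 - 5*1)*(-64 - 47) - 155) = 129*((4 - 5)*(-111) - 155) = 129*(-1*(-111) - 155) = 129*(111 - 155) = 129*(-44) = -5676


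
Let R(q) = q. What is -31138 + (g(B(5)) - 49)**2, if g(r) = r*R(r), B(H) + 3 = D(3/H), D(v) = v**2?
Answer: -11473220889/390625 ≈ -29371.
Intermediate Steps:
B(H) = -3 + 9/H**2 (B(H) = -3 + (3/H)**2 = -3 + 9/H**2)
g(r) = r**2 (g(r) = r*r = r**2)
-31138 + (g(B(5)) - 49)**2 = -31138 + ((-3 + 9/5**2)**2 - 49)**2 = -31138 + ((-3 + 9*(1/25))**2 - 49)**2 = -31138 + ((-3 + 9/25)**2 - 49)**2 = -31138 + ((-66/25)**2 - 49)**2 = -31138 + (4356/625 - 49)**2 = -31138 + (-26269/625)**2 = -31138 + 690060361/390625 = -11473220889/390625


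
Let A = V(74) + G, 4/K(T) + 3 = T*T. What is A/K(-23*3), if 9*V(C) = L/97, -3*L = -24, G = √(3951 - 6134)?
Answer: 3172/291 + 2379*I*√2183/2 ≈ 10.9 + 55577.0*I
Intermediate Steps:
G = I*√2183 (G = √(-2183) = I*√2183 ≈ 46.723*I)
L = 8 (L = -⅓*(-24) = 8)
V(C) = 8/873 (V(C) = (8/97)/9 = (8*(1/97))/9 = (⅑)*(8/97) = 8/873)
K(T) = 4/(-3 + T²) (K(T) = 4/(-3 + T*T) = 4/(-3 + T²))
A = 8/873 + I*√2183 ≈ 0.0091638 + 46.723*I
A/K(-23*3) = (8/873 + I*√2183)/((4/(-3 + (-23*3)²))) = (8/873 + I*√2183)/((4/(-3 + (-69)²))) = (8/873 + I*√2183)/((4/(-3 + 4761))) = (8/873 + I*√2183)/((4/4758)) = (8/873 + I*√2183)/((4*(1/4758))) = (8/873 + I*√2183)/(2/2379) = (8/873 + I*√2183)*(2379/2) = 3172/291 + 2379*I*√2183/2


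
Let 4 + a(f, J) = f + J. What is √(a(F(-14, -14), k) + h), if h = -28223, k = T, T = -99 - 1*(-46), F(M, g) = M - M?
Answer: 2*I*√7070 ≈ 168.17*I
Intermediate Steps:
F(M, g) = 0
T = -53 (T = -99 + 46 = -53)
k = -53
a(f, J) = -4 + J + f (a(f, J) = -4 + (f + J) = -4 + (J + f) = -4 + J + f)
√(a(F(-14, -14), k) + h) = √((-4 - 53 + 0) - 28223) = √(-57 - 28223) = √(-28280) = 2*I*√7070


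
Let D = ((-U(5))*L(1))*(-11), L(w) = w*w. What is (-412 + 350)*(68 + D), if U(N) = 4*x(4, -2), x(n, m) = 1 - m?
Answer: -12400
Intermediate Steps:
U(N) = 12 (U(N) = 4*(1 - 1*(-2)) = 4*(1 + 2) = 4*3 = 12)
L(w) = w**2
D = 132 (D = (-1*12*1**2)*(-11) = -12*1*(-11) = -12*(-11) = 132)
(-412 + 350)*(68 + D) = (-412 + 350)*(68 + 132) = -62*200 = -12400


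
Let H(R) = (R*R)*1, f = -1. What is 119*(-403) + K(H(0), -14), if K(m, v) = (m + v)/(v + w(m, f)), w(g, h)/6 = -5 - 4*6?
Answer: -4507951/94 ≈ -47957.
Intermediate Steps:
w(g, h) = -174 (w(g, h) = 6*(-5 - 4*6) = 6*(-5 - 24) = 6*(-29) = -174)
H(R) = R² (H(R) = R²*1 = R²)
K(m, v) = (m + v)/(-174 + v) (K(m, v) = (m + v)/(v - 174) = (m + v)/(-174 + v))
119*(-403) + K(H(0), -14) = 119*(-403) + (0² - 14)/(-174 - 14) = -47957 + (0 - 14)/(-188) = -47957 - 1/188*(-14) = -47957 + 7/94 = -4507951/94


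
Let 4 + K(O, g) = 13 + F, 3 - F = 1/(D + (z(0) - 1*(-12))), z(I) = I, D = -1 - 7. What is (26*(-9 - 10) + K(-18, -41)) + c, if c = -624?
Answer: -4425/4 ≈ -1106.3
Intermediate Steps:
D = -8
F = 11/4 (F = 3 - 1/(-8 + (0 - 1*(-12))) = 3 - 1/(-8 + (0 + 12)) = 3 - 1/(-8 + 12) = 3 - 1/4 = 11/4 ≈ 2.7500)
K(O, g) = 47/4 (K(O, g) = -4 + (13 + 11/4) = -4 + 63/4 = 47/4)
(26*(-9 - 10) + K(-18, -41)) + c = (26*(-9 - 10) + 47/4) - 624 = (26*(-19) + 47/4) - 624 = (-494 + 47/4) - 624 = -1929/4 - 624 = -4425/4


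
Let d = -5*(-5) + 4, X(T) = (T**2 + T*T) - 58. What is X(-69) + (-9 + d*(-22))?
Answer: 8817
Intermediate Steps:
X(T) = -58 + 2*T**2 (X(T) = (T**2 + T**2) - 58 = 2*T**2 - 58 = -58 + 2*T**2)
d = 29 (d = 25 + 4 = 29)
X(-69) + (-9 + d*(-22)) = (-58 + 2*(-69)**2) + (-9 + 29*(-22)) = (-58 + 2*4761) + (-9 - 638) = (-58 + 9522) - 647 = 9464 - 647 = 8817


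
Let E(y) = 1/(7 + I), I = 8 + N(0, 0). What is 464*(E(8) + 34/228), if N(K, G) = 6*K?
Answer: 9512/95 ≈ 100.13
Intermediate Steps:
I = 8 (I = 8 + 6*0 = 8 + 0 = 8)
E(y) = 1/15 (E(y) = 1/(7 + 8) = 1/15)
464*(E(8) + 34/228) = 464*(1/15 + 34/228) = 464*(1/15 + 34*(1/228)) = 464*(1/15 + 17/114) = 464*(41/190) = 9512/95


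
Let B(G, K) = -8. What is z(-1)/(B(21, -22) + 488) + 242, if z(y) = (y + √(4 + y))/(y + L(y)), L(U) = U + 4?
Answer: 232319/960 + √3/960 ≈ 242.00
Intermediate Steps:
L(U) = 4 + U
z(y) = (y + √(4 + y))/(4 + 2*y) (z(y) = (y + √(4 + y))/(y + (4 + y)) = (y + √(4 + y))/(4 + 2*y))
z(-1)/(B(21, -22) + 488) + 242 = ((-1 + √(4 - 1))/(2*(2 - 1)))/(-8 + 488) + 242 = ((½)*(-1 + √3)/1)/480 + 242 = ((½)*1*(-1 + √3))/480 + 242 = (-½ + √3/2)/480 + 242 = (-1/960 + √3/960) + 242 = 232319/960 + √3/960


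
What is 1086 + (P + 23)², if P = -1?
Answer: 1570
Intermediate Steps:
1086 + (P + 23)² = 1086 + (-1 + 23)² = 1086 + 22² = 1086 + 484 = 1570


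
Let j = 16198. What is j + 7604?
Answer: 23802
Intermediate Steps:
j + 7604 = 16198 + 7604 = 23802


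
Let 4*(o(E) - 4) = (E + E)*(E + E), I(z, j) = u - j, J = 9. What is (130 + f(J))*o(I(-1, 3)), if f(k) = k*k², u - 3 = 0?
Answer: 3436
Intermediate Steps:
u = 3 (u = 3 + 0 = 3)
f(k) = k³
I(z, j) = 3 - j
o(E) = 4 + E² (o(E) = 4 + ((E + E)*(E + E))/4 = 4 + ((2*E)*(2*E))/4 = 4 + (4*E²)/4 = 4 + E²)
(130 + f(J))*o(I(-1, 3)) = (130 + 9³)*(4 + (3 - 1*3)²) = (130 + 729)*(4 + (3 - 3)²) = 859*(4 + 0²) = 859*(4 + 0) = 859*4 = 3436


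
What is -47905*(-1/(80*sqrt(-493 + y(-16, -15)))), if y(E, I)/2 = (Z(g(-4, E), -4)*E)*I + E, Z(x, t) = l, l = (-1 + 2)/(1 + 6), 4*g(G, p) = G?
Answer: -9581*I*sqrt(2485)/17040 ≈ -28.029*I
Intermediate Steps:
g(G, p) = G/4
l = 1/7 ≈ 0.14286
Z(x, t) = 1/7
y(E, I) = 2*E + 2*E*I/7 (y(E, I) = 2*((E/7)*I + E) = 2*(E*I/7 + E) = 2*(E + E*I/7) = 2*E + 2*E*I/7)
-47905*(-1/(80*sqrt(-493 + y(-16, -15)))) = -47905*(-1/(80*sqrt(-493 + (2/7)*(-16)*(7 - 15)))) = -47905*(-1/(80*sqrt(-493 + (2/7)*(-16)*(-8)))) = -47905*(-1/(80*sqrt(-493 + 256/7))) = -47905*I*sqrt(2485)/85200 = -9581*I*sqrt(2485)/17040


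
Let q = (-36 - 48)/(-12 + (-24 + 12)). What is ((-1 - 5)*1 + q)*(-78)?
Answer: 195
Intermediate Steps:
q = 7/2 (q = -84/(-12 - 12) = -84/(-24) = -84*(-1/24) = 7/2 ≈ 3.5000)
((-1 - 5)*1 + q)*(-78) = ((-1 - 5)*1 + 7/2)*(-78) = (-6*1 + 7/2)*(-78) = (-6 + 7/2)*(-78) = -5/2*(-78) = 195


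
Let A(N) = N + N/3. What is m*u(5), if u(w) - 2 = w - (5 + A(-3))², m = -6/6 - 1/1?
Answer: -12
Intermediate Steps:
A(N) = 4*N/3 (A(N) = N + N*(⅓) = N + N/3 = 4*N/3)
m = -2 (m = -6*⅙ - 1*1 = -1 - 1 = -2)
u(w) = 1 + w (u(w) = 2 + (w - (5 + (4/3)*(-3))²) = 2 + (w - (5 - 4)²) = 2 + (w - 1*1²) = 2 + (w - 1*1) = 2 + (w - 1) = 2 + (-1 + w) = 1 + w)
m*u(5) = -2*(1 + 5) = -2*6 = -12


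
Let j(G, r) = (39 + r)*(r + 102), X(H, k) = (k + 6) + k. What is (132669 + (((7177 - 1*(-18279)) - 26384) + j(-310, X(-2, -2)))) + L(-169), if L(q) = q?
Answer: 135836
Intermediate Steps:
X(H, k) = 6 + 2*k (X(H, k) = (6 + k) + k = 6 + 2*k)
j(G, r) = (39 + r)*(102 + r)
(132669 + (((7177 - 1*(-18279)) - 26384) + j(-310, X(-2, -2)))) + L(-169) = (132669 + (((7177 - 1*(-18279)) - 26384) + (3978 + (6 + 2*(-2))² + 141*(6 + 2*(-2))))) - 169 = (132669 + (((7177 + 18279) - 26384) + (3978 + (6 - 4)² + 141*(6 - 4)))) - 169 = (132669 + ((25456 - 26384) + (3978 + 2² + 141*2))) - 169 = (132669 + (-928 + (3978 + 4 + 282))) - 169 = (132669 + (-928 + 4264)) - 169 = (132669 + 3336) - 169 = 136005 - 169 = 135836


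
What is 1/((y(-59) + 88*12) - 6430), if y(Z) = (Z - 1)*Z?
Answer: -1/1834 ≈ -0.00054526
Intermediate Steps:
y(Z) = Z*(-1 + Z) (y(Z) = (-1 + Z)*Z = Z*(-1 + Z))
1/((y(-59) + 88*12) - 6430) = 1/((-59*(-1 - 59) + 88*12) - 6430) = 1/((-59*(-60) + 1056) - 6430) = 1/((3540 + 1056) - 6430) = 1/(4596 - 6430) = 1/(-1834) = -1/1834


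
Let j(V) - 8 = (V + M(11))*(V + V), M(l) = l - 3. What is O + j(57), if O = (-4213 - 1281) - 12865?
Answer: -10941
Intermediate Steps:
M(l) = -3 + l
O = -18359 (O = -5494 - 12865 = -18359)
j(V) = 8 + 2*V*(8 + V) (j(V) = 8 + (V + (-3 + 11))*(V + V) = 8 + (V + 8)*(2*V) = 8 + (8 + V)*(2*V) = 8 + 2*V*(8 + V))
O + j(57) = -18359 + (8 + 2*57² + 16*57) = -18359 + (8 + 2*3249 + 912) = -18359 + (8 + 6498 + 912) = -18359 + 7418 = -10941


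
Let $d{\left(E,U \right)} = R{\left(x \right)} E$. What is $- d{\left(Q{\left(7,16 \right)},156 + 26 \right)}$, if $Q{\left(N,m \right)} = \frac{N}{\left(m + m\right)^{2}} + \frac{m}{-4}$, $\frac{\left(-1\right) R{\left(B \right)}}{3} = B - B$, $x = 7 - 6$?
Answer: $0$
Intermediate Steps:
$x = 1$ ($x = 7 - 6 = 1$)
$R{\left(B \right)} = 0$ ($R{\left(B \right)} = - 3 \left(B - B\right) = \left(-3\right) 0 = 0$)
$Q{\left(N,m \right)} = - \frac{m}{4} + \frac{N}{4 m^{2}}$ ($Q{\left(N,m \right)} = \frac{N}{\left(2 m\right)^{2}} + m \left(- \frac{1}{4}\right) = \frac{N}{4 m^{2}} - \frac{m}{4} = - \frac{m}{4} + \frac{N}{4 m^{2}}$)
$d{\left(E,U \right)} = 0$ ($d{\left(E,U \right)} = 0 E = 0$)
$- d{\left(Q{\left(7,16 \right)},156 + 26 \right)} = \left(-1\right) 0 = 0$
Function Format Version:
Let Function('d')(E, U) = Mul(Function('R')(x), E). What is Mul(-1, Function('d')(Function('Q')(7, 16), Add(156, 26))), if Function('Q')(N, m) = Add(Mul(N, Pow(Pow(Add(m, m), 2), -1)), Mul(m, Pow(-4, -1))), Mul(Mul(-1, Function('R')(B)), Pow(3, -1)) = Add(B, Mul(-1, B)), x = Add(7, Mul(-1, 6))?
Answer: 0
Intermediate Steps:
x = 1 (x = Add(7, -6) = 1)
Function('R')(B) = 0 (Function('R')(B) = Mul(-3, Add(B, Mul(-1, B))) = Mul(-3, 0) = 0)
Function('Q')(N, m) = Add(Mul(Rational(-1, 4), m), Mul(Rational(1, 4), N, Pow(m, -2))) (Function('Q')(N, m) = Add(Mul(N, Pow(Pow(Mul(2, m), 2), -1)), Mul(m, Rational(-1, 4))) = Add(Mul(N, Pow(Mul(4, Pow(m, 2)), -1)), Mul(Rational(-1, 4), m)) = Add(Mul(N, Mul(Rational(1, 4), Pow(m, -2))), Mul(Rational(-1, 4), m)) = Add(Mul(Rational(1, 4), N, Pow(m, -2)), Mul(Rational(-1, 4), m)) = Add(Mul(Rational(-1, 4), m), Mul(Rational(1, 4), N, Pow(m, -2))))
Function('d')(E, U) = 0 (Function('d')(E, U) = Mul(0, E) = 0)
Mul(-1, Function('d')(Function('Q')(7, 16), Add(156, 26))) = Mul(-1, 0) = 0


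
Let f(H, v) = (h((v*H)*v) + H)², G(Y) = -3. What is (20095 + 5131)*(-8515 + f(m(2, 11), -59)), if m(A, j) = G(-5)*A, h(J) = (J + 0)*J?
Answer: 4800312094181800723210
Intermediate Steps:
h(J) = J² (h(J) = J*J = J²)
m(A, j) = -3*A
f(H, v) = (H + H²*v⁴)² (f(H, v) = (((v*H)*v)² + H)² = (((H*v)*v)² + H)² = ((H*v²)² + H)² = (H²*v⁴ + H)² = (H + H²*v⁴)²)
(20095 + 5131)*(-8515 + f(m(2, 11), -59)) = (20095 + 5131)*(-8515 + (-3*2)²*(1 - 3*2*(-59)⁴)²) = 25226*(-8515 + (-6)²*(1 - 6*12117361)²) = 25226*(-8515 + 36*(1 - 72704166)²) = 25226*(-8515 + 36*(-72704165)²) = 25226*(-8515 + 36*5285895608347225) = 25226*(-8515 + 190292241900500100) = 25226*190292241900491585 = 4800312094181800723210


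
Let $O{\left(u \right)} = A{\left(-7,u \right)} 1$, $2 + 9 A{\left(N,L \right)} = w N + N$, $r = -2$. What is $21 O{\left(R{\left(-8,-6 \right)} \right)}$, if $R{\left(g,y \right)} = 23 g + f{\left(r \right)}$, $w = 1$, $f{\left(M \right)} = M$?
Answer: $- \frac{112}{3} \approx -37.333$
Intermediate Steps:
$A{\left(N,L \right)} = - \frac{2}{9} + \frac{2 N}{9}$ ($A{\left(N,L \right)} = - \frac{2}{9} + \frac{1 N + N}{9} = - \frac{2}{9} + \frac{N + N}{9} = - \frac{2}{9} + \frac{2 N}{9}$)
$R{\left(g,y \right)} = -2 + 23 g$ ($R{\left(g,y \right)} = 23 g - 2 = -2 + 23 g$)
$O{\left(u \right)} = - \frac{16}{9}$ ($O{\left(u \right)} = \left(- \frac{2}{9} + \frac{2}{9} \left(-7\right)\right) 1 = \left(- \frac{2}{9} - \frac{14}{9}\right) 1 = \left(- \frac{16}{9}\right) 1 = - \frac{16}{9}$)
$21 O{\left(R{\left(-8,-6 \right)} \right)} = 21 \left(- \frac{16}{9}\right) = - \frac{112}{3}$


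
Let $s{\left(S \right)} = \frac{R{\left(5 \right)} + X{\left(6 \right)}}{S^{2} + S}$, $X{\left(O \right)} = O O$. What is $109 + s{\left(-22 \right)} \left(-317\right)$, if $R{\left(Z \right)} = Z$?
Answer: $\frac{37361}{462} \approx 80.868$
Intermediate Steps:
$X{\left(O \right)} = O^{2}$
$s{\left(S \right)} = \frac{41}{S + S^{2}}$ ($s{\left(S \right)} = \frac{5 + 6^{2}}{S^{2} + S} = \frac{5 + 36}{S + S^{2}} = \frac{41}{S + S^{2}}$)
$109 + s{\left(-22 \right)} \left(-317\right) = 109 + \frac{41}{\left(-22\right) \left(1 - 22\right)} \left(-317\right) = 109 + 41 \left(- \frac{1}{22}\right) \frac{1}{-21} \left(-317\right) = 109 + 41 \left(- \frac{1}{22}\right) \left(- \frac{1}{21}\right) \left(-317\right) = 109 + \frac{41}{462} \left(-317\right) = 109 - \frac{12997}{462} = \frac{37361}{462}$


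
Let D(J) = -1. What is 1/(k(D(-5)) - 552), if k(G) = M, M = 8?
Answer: -1/544 ≈ -0.0018382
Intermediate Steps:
k(G) = 8
1/(k(D(-5)) - 552) = 1/(8 - 552) = 1/(-544) = -1/544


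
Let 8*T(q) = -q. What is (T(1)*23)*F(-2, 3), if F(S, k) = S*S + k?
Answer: -161/8 ≈ -20.125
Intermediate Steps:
F(S, k) = k + S² (F(S, k) = S² + k = k + S²)
T(q) = -q/8 (T(q) = (-q)/8 = -q/8)
(T(1)*23)*F(-2, 3) = (-⅛*1*23)*(3 + (-2)²) = (-⅛*23)*(3 + 4) = -23/8*7 = -161/8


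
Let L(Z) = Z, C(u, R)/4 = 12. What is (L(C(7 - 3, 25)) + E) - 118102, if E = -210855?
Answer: -328909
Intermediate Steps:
C(u, R) = 48 (C(u, R) = 4*12 = 48)
(L(C(7 - 3, 25)) + E) - 118102 = (48 - 210855) - 118102 = -210807 - 118102 = -328909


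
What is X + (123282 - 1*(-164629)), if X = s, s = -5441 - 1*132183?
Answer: 150287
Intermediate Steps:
s = -137624 (s = -5441 - 132183 = -137624)
X = -137624
X + (123282 - 1*(-164629)) = -137624 + (123282 - 1*(-164629)) = -137624 + (123282 + 164629) = -137624 + 287911 = 150287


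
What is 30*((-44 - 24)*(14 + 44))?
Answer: -118320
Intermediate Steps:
30*((-44 - 24)*(14 + 44)) = 30*(-68*58) = 30*(-3944) = -118320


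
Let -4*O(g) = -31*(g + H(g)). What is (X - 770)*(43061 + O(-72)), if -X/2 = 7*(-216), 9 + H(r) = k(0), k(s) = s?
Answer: 191289091/2 ≈ 9.5645e+7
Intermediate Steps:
H(r) = -9 (H(r) = -9 + 0 = -9)
O(g) = -279/4 + 31*g/4 (O(g) = -(-31)*(g - 9)/4 = -(-31)*(-9 + g)/4 = -(279 - 31*g)/4 = -279/4 + 31*g/4)
X = 3024 (X = -14*(-216) = -2*(-1512) = 3024)
(X - 770)*(43061 + O(-72)) = (3024 - 770)*(43061 + (-279/4 + (31/4)*(-72))) = 2254*(43061 + (-279/4 - 558)) = 2254*(43061 - 2511/4) = 2254*(169733/4) = 191289091/2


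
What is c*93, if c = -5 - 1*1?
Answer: -558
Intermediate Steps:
c = -6 (c = -5 - 1 = -6)
c*93 = -6*93 = -558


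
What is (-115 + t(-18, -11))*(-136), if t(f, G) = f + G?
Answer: 19584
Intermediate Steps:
t(f, G) = G + f
(-115 + t(-18, -11))*(-136) = (-115 + (-11 - 18))*(-136) = (-115 - 29)*(-136) = -144*(-136) = 19584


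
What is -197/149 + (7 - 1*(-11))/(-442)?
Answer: -44878/32929 ≈ -1.3629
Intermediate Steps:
-197/149 + (7 - 1*(-11))/(-442) = -197*1/149 + (7 + 11)*(-1/442) = -197/149 + 18*(-1/442) = -197/149 - 9/221 = -44878/32929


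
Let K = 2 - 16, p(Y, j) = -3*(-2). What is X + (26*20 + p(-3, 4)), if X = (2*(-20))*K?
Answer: 1086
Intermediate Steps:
p(Y, j) = 6
K = -14
X = 560 (X = (2*(-20))*(-14) = -40*(-14) = 560)
X + (26*20 + p(-3, 4)) = 560 + (26*20 + 6) = 560 + (520 + 6) = 560 + 526 = 1086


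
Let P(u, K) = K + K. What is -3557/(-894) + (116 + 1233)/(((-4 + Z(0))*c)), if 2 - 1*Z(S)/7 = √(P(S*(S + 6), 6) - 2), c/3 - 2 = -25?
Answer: 3592631/801918 + 9443*√10/26910 ≈ 5.5897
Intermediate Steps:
c = -69 (c = 6 + 3*(-25) = 6 - 75 = -69)
P(u, K) = 2*K
Z(S) = 14 - 7*√10 (Z(S) = 14 - 7*√(2*6 - 2) = 14 - 7*√(12 - 2) = 14 - 7*√10)
-3557/(-894) + (116 + 1233)/(((-4 + Z(0))*c)) = -3557/(-894) + (116 + 1233)/(((-4 + (14 - 7*√10))*(-69))) = -3557*(-1/894) + 1349/(((10 - 7*√10)*(-69))) = 3557/894 + 1349/(-690 + 483*√10)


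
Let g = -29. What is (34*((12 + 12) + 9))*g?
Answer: -32538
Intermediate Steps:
(34*((12 + 12) + 9))*g = (34*((12 + 12) + 9))*(-29) = (34*(24 + 9))*(-29) = (34*33)*(-29) = 1122*(-29) = -32538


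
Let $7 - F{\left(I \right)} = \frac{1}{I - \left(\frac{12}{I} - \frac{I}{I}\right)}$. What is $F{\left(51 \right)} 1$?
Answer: $\frac{6143}{880} \approx 6.9807$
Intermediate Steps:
$F{\left(I \right)} = 7 - \frac{1}{1 + I - \frac{12}{I}}$ ($F{\left(I \right)} = 7 - \frac{1}{I - \left(\frac{12}{I} - \frac{I}{I}\right)} = 7 - \frac{1}{I + \left(1 - \frac{12}{I}\right)} = 7 - \frac{1}{1 + I - \frac{12}{I}}$)
$F{\left(51 \right)} 1 = \frac{-84 + 6 \cdot 51 + 7 \cdot 51^{2}}{-12 + 51 + 51^{2}} \cdot 1 = \frac{-84 + 306 + 7 \cdot 2601}{-12 + 51 + 2601} \cdot 1 = \frac{-84 + 306 + 18207}{2640} \cdot 1 = \frac{1}{2640} \cdot 18429 \cdot 1 = \frac{6143}{880} \cdot 1 = \frac{6143}{880}$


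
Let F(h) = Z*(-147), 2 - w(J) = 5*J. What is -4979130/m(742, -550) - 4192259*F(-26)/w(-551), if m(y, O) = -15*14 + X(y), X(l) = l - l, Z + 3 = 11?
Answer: 11656086045/6433 ≈ 1.8119e+6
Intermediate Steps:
w(J) = 2 - 5*J
Z = 8 (Z = -3 + 11 = 8)
F(h) = -1176 (F(h) = 8*(-147) = -1176)
X(l) = 0
m(y, O) = -210 (m(y, O) = -15*14 + 0 = -210 + 0 = -210)
-4979130/m(742, -550) - 4192259*F(-26)/w(-551) = -4979130/(-210) - 4192259*(-1176/(2 - 5*(-551))) = -4979130*(-1/210) - 4192259*(-1176/(2 + 2755)) = 165971/7 - 4192259/(2757*(-1/1176)) = 165971/7 - 4192259/(-919/392) = 165971/7 - 4192259*(-392/919) = 165971/7 + 1643365528/919 = 11656086045/6433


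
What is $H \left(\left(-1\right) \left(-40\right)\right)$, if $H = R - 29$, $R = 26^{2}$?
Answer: $25880$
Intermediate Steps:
$R = 676$
$H = 647$ ($H = 676 - 29 = 647$)
$H \left(\left(-1\right) \left(-40\right)\right) = 647 \left(\left(-1\right) \left(-40\right)\right) = 647 \cdot 40 = 25880$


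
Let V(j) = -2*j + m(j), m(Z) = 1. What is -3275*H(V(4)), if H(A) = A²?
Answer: -160475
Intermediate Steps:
V(j) = 1 - 2*j (V(j) = -2*j + 1 = 1 - 2*j)
-3275*H(V(4)) = -3275*(1 - 2*4)² = -3275*(1 - 8)² = -3275*(-7)² = -3275*49 = -160475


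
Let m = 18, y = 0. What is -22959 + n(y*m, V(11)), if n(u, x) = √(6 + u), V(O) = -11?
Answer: -22959 + √6 ≈ -22957.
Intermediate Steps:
-22959 + n(y*m, V(11)) = -22959 + √(6 + 0*18) = -22959 + √(6 + 0) = -22959 + √6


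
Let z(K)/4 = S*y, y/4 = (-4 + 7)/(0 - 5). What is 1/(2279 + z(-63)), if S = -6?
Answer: 5/11683 ≈ 0.00042797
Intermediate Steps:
y = -12/5 (y = 4*((-4 + 7)/(0 - 5)) = 4*(3/(-5)) = 4*(3*(-⅕)) = 4*(-⅗) = -12/5 ≈ -2.4000)
z(K) = 288/5 (z(K) = 4*(-6*(-12/5)) = 4*(72/5) = 288/5)
1/(2279 + z(-63)) = 1/(2279 + 288/5) = 1/(11683/5) = 5/11683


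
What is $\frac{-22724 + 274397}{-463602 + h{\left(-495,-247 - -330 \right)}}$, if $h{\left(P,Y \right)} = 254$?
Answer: $- \frac{251673}{463348} \approx -0.54316$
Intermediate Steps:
$\frac{-22724 + 274397}{-463602 + h{\left(-495,-247 - -330 \right)}} = \frac{-22724 + 274397}{-463602 + 254} = \frac{251673}{-463348} = 251673 \left(- \frac{1}{463348}\right) = - \frac{251673}{463348}$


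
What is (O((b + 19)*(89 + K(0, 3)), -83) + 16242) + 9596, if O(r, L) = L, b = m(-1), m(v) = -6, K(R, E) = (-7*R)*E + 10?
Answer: 25755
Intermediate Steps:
K(R, E) = 10 - 7*E*R (K(R, E) = -7*E*R + 10 = 10 - 7*E*R)
b = -6
(O((b + 19)*(89 + K(0, 3)), -83) + 16242) + 9596 = (-83 + 16242) + 9596 = 16159 + 9596 = 25755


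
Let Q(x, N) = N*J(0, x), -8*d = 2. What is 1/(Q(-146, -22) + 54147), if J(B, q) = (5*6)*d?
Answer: 1/54312 ≈ 1.8412e-5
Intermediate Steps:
d = -1/4 (d = -1/8*2 = -1/4 ≈ -0.25000)
J(B, q) = -15/2 (J(B, q) = (5*6)*(-1/4) = 30*(-1/4) = -15/2)
Q(x, N) = -15*N/2 (Q(x, N) = N*(-15/2) = -15*N/2)
1/(Q(-146, -22) + 54147) = 1/(-15/2*(-22) + 54147) = 1/(165 + 54147) = 1/54312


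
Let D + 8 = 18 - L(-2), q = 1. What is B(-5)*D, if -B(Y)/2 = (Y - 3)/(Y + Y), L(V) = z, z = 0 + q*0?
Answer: -16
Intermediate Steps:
z = 0 (z = 0 + 1*0 = 0 + 0 = 0)
L(V) = 0
B(Y) = -(-3 + Y)/Y (B(Y) = -2*(Y - 3)/(Y + Y) = -2*(-3 + Y)/(2*Y) = -2*(-3 + Y)*1/(2*Y) = -(-3 + Y)/Y)
D = 10 (D = -8 + (18 - 1*0) = -8 + (18 + 0) = -8 + 18 = 10)
B(-5)*D = ((3 - 1*(-5))/(-5))*10 = -(3 + 5)/5*10 = -⅕*8*10 = -8/5*10 = -16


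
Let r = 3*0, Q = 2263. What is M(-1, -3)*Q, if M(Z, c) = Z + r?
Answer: -2263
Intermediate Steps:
r = 0
M(Z, c) = Z (M(Z, c) = Z + 0 = Z)
M(-1, -3)*Q = -1*2263 = -2263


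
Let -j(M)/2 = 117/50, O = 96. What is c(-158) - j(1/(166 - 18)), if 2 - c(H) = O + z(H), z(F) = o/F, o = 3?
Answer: -352739/3950 ≈ -89.301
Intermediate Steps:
z(F) = 3/F
j(M) = -117/25 (j(M) = -234/50 = -2*117/50 = -117/25)
c(H) = -94 - 3/H (c(H) = 2 - (96 + 3/H) = 2 + (-96 - 3/H) = -94 - 3/H)
c(-158) - j(1/(166 - 18)) = (-94 - 3/(-158)) - 1*(-117/25) = (-94 - 3*(-1/158)) + 117/25 = (-94 + 3/158) + 117/25 = -14849/158 + 117/25 = -352739/3950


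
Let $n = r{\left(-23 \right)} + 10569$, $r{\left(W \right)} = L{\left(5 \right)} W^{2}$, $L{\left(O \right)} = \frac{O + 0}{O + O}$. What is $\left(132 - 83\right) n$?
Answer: $\frac{1061683}{2} \approx 5.3084 \cdot 10^{5}$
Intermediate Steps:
$L{\left(O \right)} = \frac{1}{2}$ ($L{\left(O \right)} = \frac{O}{2 O} = O \frac{1}{2 O} = \frac{1}{2}$)
$r{\left(W \right)} = \frac{W^{2}}{2}$
$n = \frac{21667}{2}$ ($n = \frac{\left(-23\right)^{2}}{2} + 10569 = \frac{1}{2} \cdot 529 + 10569 = \frac{529}{2} + 10569 = \frac{21667}{2} \approx 10834.0$)
$\left(132 - 83\right) n = \left(132 - 83\right) \frac{21667}{2} = 49 \cdot \frac{21667}{2} = \frac{1061683}{2}$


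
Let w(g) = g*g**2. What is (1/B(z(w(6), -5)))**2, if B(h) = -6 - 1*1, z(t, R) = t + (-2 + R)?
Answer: 1/49 ≈ 0.020408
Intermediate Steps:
w(g) = g**3
z(t, R) = -2 + R + t
B(h) = -7 (B(h) = -6 - 1 = -7)
(1/B(z(w(6), -5)))**2 = (1/(-7))**2 = (-1/7)**2 = 1/49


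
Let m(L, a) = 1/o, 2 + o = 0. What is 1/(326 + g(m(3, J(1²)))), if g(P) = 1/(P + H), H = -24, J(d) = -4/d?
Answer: 49/15972 ≈ 0.0030679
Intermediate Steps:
o = -2 (o = -2 + 0 = -2)
m(L, a) = -½ (m(L, a) = 1/(-2) = -½)
g(P) = 1/(-24 + P) (g(P) = 1/(P - 24) = 1/(-24 + P))
1/(326 + g(m(3, J(1²)))) = 1/(326 + 1/(-24 - ½)) = 1/(326 + 1/(-49/2)) = 1/(326 - 2/49) = 1/(15972/49) = 49/15972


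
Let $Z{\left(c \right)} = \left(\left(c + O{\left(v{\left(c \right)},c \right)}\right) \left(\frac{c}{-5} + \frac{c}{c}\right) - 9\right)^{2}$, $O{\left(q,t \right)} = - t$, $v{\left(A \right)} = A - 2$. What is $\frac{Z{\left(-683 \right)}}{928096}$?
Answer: $\frac{81}{928096} \approx 8.7275 \cdot 10^{-5}$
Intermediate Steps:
$v{\left(A \right)} = -2 + A$
$Z{\left(c \right)} = 81$ ($Z{\left(c \right)} = \left(\left(c - c\right) \left(\frac{c}{-5} + \frac{c}{c}\right) - 9\right)^{2} = \left(0 \left(c \left(- \frac{1}{5}\right) + 1\right) - 9\right)^{2} = \left(0 \left(- \frac{c}{5} + 1\right) - 9\right)^{2} = \left(0 \left(1 - \frac{c}{5}\right) - 9\right)^{2} = \left(0 - 9\right)^{2} = \left(-9\right)^{2} = 81$)
$\frac{Z{\left(-683 \right)}}{928096} = \frac{81}{928096}$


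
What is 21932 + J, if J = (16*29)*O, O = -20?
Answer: 12652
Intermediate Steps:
J = -9280 (J = (16*29)*(-20) = 464*(-20) = -9280)
21932 + J = 21932 - 9280 = 12652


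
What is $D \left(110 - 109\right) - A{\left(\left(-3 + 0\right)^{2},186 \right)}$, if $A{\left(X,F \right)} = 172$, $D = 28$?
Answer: $-144$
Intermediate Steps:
$D \left(110 - 109\right) - A{\left(\left(-3 + 0\right)^{2},186 \right)} = 28 \left(110 - 109\right) - 172 = 28 \cdot 1 - 172 = 28 - 172 = -144$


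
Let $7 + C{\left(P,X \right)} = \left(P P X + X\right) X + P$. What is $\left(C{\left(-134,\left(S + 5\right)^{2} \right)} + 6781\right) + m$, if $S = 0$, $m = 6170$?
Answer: $11235935$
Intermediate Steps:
$C{\left(P,X \right)} = -7 + P + X \left(X + X P^{2}\right)$ ($C{\left(P,X \right)} = -7 + \left(\left(P P X + X\right) X + P\right) = -7 + \left(\left(P^{2} X + X\right) X + P\right) = -7 + \left(\left(X P^{2} + X\right) X + P\right) = -7 + \left(\left(X + X P^{2}\right) X + P\right) = -7 + \left(X \left(X + X P^{2}\right) + P\right) = -7 + \left(P + X \left(X + X P^{2}\right)\right) = -7 + P + X \left(X + X P^{2}\right)$)
$\left(C{\left(-134,\left(S + 5\right)^{2} \right)} + 6781\right) + m = \left(\left(-7 - 134 + \left(\left(0 + 5\right)^{2}\right)^{2} + \left(-134\right)^{2} \left(\left(0 + 5\right)^{2}\right)^{2}\right) + 6781\right) + 6170 = \left(\left(-7 - 134 + \left(5^{2}\right)^{2} + 17956 \left(5^{2}\right)^{2}\right) + 6781\right) + 6170 = \left(\left(-7 - 134 + 25^{2} + 17956 \cdot 25^{2}\right) + 6781\right) + 6170 = \left(\left(-7 - 134 + 625 + 17956 \cdot 625\right) + 6781\right) + 6170 = \left(\left(-7 - 134 + 625 + 11222500\right) + 6781\right) + 6170 = \left(11222984 + 6781\right) + 6170 = 11229765 + 6170 = 11235935$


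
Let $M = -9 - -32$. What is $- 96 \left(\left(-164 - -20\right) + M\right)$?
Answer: $11616$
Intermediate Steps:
$M = 23$ ($M = -9 + 32 = 23$)
$- 96 \left(\left(-164 - -20\right) + M\right) = - 96 \left(\left(-164 - -20\right) + 23\right) = - 96 \left(\left(-164 + 20\right) + 23\right) = - 96 \left(-144 + 23\right) = \left(-96\right) \left(-121\right) = 11616$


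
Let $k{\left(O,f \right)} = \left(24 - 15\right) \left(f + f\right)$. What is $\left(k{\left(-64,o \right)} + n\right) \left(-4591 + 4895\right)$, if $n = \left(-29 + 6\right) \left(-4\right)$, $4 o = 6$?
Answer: $36176$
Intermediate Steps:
$o = \frac{3}{2}$ ($o = \frac{1}{4} \cdot 6 = \frac{3}{2} \approx 1.5$)
$k{\left(O,f \right)} = 18 f$ ($k{\left(O,f \right)} = 9 \cdot 2 f = 18 f$)
$n = 92$ ($n = \left(-23\right) \left(-4\right) = 92$)
$\left(k{\left(-64,o \right)} + n\right) \left(-4591 + 4895\right) = \left(18 \cdot \frac{3}{2} + 92\right) \left(-4591 + 4895\right) = \left(27 + 92\right) 304 = 119 \cdot 304 = 36176$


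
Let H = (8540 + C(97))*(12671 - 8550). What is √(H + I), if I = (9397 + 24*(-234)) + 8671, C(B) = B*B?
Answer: √73980281 ≈ 8601.2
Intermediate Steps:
C(B) = B²
H = 73967829 (H = (8540 + 97²)*(12671 - 8550) = (8540 + 9409)*4121 = 17949*4121 = 73967829)
I = 12452 (I = (9397 - 5616) + 8671 = 3781 + 8671 = 12452)
√(H + I) = √(73967829 + 12452) = √73980281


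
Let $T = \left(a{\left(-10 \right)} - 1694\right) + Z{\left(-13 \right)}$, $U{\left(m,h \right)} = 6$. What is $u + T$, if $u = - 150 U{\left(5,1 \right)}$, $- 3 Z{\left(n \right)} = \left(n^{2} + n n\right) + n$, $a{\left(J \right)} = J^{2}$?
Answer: $- \frac{7807}{3} \approx -2602.3$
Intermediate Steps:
$Z{\left(n \right)} = - \frac{2 n^{2}}{3} - \frac{n}{3}$ ($Z{\left(n \right)} = - \frac{\left(n^{2} + n n\right) + n}{3} = - \frac{\left(n^{2} + n^{2}\right) + n}{3} = - \frac{2 n^{2} + n}{3} = - \frac{n + 2 n^{2}}{3} = - \frac{2 n^{2}}{3} - \frac{n}{3}$)
$T = - \frac{5107}{3}$ ($T = \left(\left(-10\right)^{2} - 1694\right) - - \frac{13 \left(1 + 2 \left(-13\right)\right)}{3} = \left(100 - 1694\right) - - \frac{13 \left(1 - 26\right)}{3} = -1594 - \left(- \frac{13}{3}\right) \left(-25\right) = -1594 - \frac{325}{3} = - \frac{5107}{3} \approx -1702.3$)
$u = -900$ ($u = \left(-150\right) 6 = -900$)
$u + T = -900 - \frac{5107}{3} = - \frac{7807}{3}$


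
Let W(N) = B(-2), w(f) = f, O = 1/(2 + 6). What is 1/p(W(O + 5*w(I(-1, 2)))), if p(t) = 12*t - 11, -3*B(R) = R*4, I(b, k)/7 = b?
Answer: 1/21 ≈ 0.047619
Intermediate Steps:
I(b, k) = 7*b
O = ⅛ (O = 1/8 = ⅛ ≈ 0.12500)
B(R) = -4*R/3 (B(R) = -R*4/3 = -4*R/3)
W(N) = 8/3 (W(N) = -4/3*(-2) = 8/3)
p(t) = -11 + 12*t
1/p(W(O + 5*w(I(-1, 2)))) = 1/(-11 + 12*(8/3)) = 1/(-11 + 32) = 1/21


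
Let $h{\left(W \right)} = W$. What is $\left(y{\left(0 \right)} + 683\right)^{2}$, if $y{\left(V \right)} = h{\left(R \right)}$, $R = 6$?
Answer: $474721$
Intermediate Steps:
$y{\left(V \right)} = 6$
$\left(y{\left(0 \right)} + 683\right)^{2} = \left(6 + 683\right)^{2} = 689^{2} = 474721$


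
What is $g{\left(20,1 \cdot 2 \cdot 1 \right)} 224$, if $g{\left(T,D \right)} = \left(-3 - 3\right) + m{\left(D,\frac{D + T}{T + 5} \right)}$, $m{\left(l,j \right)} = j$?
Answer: $- \frac{28672}{25} \approx -1146.9$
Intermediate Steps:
$g{\left(T,D \right)} = -6 + \frac{D + T}{5 + T}$ ($g{\left(T,D \right)} = \left(-3 - 3\right) + \frac{D + T}{T + 5} = -6 + \frac{D + T}{5 + T}$)
$g{\left(20,1 \cdot 2 \cdot 1 \right)} 224 = \frac{-30 + 1 \cdot 2 \cdot 1 - 100}{5 + 20} \cdot 224 = \frac{-30 + 2 \cdot 1 - 100}{25} \cdot 224 = \frac{-30 + 2 - 100}{25} \cdot 224 = \frac{1}{25} \left(-128\right) 224 = \left(- \frac{128}{25}\right) 224 = - \frac{28672}{25}$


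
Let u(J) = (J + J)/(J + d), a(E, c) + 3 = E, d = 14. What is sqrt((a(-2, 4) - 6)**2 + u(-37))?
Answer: sqrt(65711)/23 ≈ 11.145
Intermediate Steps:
a(E, c) = -3 + E
u(J) = 2*J/(14 + J) (u(J) = (J + J)/(J + 14) = (2*J)/(14 + J) = 2*J/(14 + J))
sqrt((a(-2, 4) - 6)**2 + u(-37)) = sqrt(((-3 - 2) - 6)**2 + 2*(-37)/(14 - 37)) = sqrt((-5 - 6)**2 + 2*(-37)/(-23)) = sqrt((-11)**2 + 2*(-37)*(-1/23)) = sqrt(121 + 74/23) = sqrt(2857/23) = sqrt(65711)/23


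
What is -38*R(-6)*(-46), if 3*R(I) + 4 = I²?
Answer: 55936/3 ≈ 18645.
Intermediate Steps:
R(I) = -4/3 + I²/3
-38*R(-6)*(-46) = -38*(-4/3 + (⅓)*(-6)²)*(-46) = -38*(-4/3 + (⅓)*36)*(-46) = -38*(-4/3 + 12)*(-46) = -38*32/3*(-46) = -1216/3*(-46) = 55936/3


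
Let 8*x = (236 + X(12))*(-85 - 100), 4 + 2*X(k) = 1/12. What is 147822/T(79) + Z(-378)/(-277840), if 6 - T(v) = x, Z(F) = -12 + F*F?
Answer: 967122083397/36129514810 ≈ 26.768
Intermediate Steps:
X(k) = -47/24 (X(k) = -2 + (½)/12 = -2 + (½)*(1/12) = -2 + 1/24 = -47/24)
x = -1039145/192 (x = ((236 - 47/24)*(-85 - 100))/8 = ((5617/24)*(-185))/8 = (⅛)*(-1039145/24) = -1039145/192 ≈ -5412.2)
Z(F) = -12 + F²
T(v) = 1040297/192 (T(v) = 6 - 1*(-1039145/192) = 6 + 1039145/192 = 1040297/192)
147822/T(79) + Z(-378)/(-277840) = 147822/(1040297/192) + (-12 + (-378)²)/(-277840) = 147822*(192/1040297) + (-12 + 142884)*(-1/277840) = 28381824/1040297 + 142872*(-1/277840) = 28381824/1040297 - 17859/34730 = 967122083397/36129514810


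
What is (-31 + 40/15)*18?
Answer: -510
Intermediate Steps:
(-31 + 40/15)*18 = (-31 + 40*(1/15))*18 = (-31 + 8/3)*18 = -85/3*18 = -510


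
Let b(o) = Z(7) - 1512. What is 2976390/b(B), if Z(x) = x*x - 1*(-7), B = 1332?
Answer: -1488195/728 ≈ -2044.2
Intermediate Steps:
Z(x) = 7 + x² (Z(x) = x² + 7 = 7 + x²)
b(o) = -1456 (b(o) = (7 + 7²) - 1512 = (7 + 49) - 1512 = 56 - 1512 = -1456)
2976390/b(B) = 2976390/(-1456) = 2976390*(-1/1456) = -1488195/728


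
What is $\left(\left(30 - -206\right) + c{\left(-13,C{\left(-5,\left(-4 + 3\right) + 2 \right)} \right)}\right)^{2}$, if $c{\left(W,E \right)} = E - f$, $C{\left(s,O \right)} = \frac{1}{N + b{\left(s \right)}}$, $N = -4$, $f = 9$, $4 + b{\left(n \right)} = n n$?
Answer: $\frac{14899600}{289} \approx 51556.0$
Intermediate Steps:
$b{\left(n \right)} = -4 + n^{2}$ ($b{\left(n \right)} = -4 + n n = -4 + n^{2}$)
$C{\left(s,O \right)} = \frac{1}{-8 + s^{2}}$ ($C{\left(s,O \right)} = \frac{1}{-4 + \left(-4 + s^{2}\right)} = \frac{1}{-8 + s^{2}}$)
$c{\left(W,E \right)} = -9 + E$ ($c{\left(W,E \right)} = E - 9 = -9 + E$)
$\left(\left(30 - -206\right) + c{\left(-13,C{\left(-5,\left(-4 + 3\right) + 2 \right)} \right)}\right)^{2} = \left(\left(30 - -206\right) - \left(9 - \frac{1}{-8 + \left(-5\right)^{2}}\right)\right)^{2} = \left(\left(30 + 206\right) - \left(9 - \frac{1}{-8 + 25}\right)\right)^{2} = \left(236 - \left(9 - \frac{1}{17}\right)\right)^{2} = \left(236 + \left(-9 + \frac{1}{17}\right)\right)^{2} = \left(236 - \frac{152}{17}\right)^{2} = \left(\frac{3860}{17}\right)^{2} = \frac{14899600}{289}$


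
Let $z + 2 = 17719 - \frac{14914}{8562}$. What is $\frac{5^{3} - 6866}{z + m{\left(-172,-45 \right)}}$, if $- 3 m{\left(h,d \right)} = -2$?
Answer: $- \frac{28858221}{75841874} \approx -0.38051$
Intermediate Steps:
$m{\left(h,d \right)} = \frac{2}{3}$ ($m{\left(h,d \right)} = \left(- \frac{1}{3}\right) \left(-2\right) = \frac{2}{3}$)
$z = \frac{75839020}{4281}$ ($z = -2 + \left(17719 - \frac{14914}{8562}\right) = -2 + \left(17719 - 14914 \cdot \frac{1}{8562}\right) = -2 + \left(17719 - \frac{7457}{4281}\right) = -2 + \frac{75847582}{4281} = \frac{75839020}{4281} \approx 17715.0$)
$\frac{5^{3} - 6866}{z + m{\left(-172,-45 \right)}} = \frac{5^{3} - 6866}{\frac{75839020}{4281} + \frac{2}{3}} = \frac{125 - 6866}{\frac{75841874}{4281}} = \left(-6741\right) \frac{4281}{75841874} = - \frac{28858221}{75841874}$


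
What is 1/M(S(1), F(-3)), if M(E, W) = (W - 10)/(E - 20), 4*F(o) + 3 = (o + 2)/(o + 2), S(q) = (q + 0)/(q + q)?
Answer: 13/7 ≈ 1.8571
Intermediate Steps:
S(q) = ½ (S(q) = q/((2*q)) = q*(1/(2*q)) = ½)
F(o) = -½ (F(o) = -¾ + ((o + 2)/(o + 2))/4 = -¾ + ((2 + o)/(2 + o))/4 = -¾ + (¼)*1 = -¾ + ¼ = -½)
M(E, W) = (-10 + W)/(-20 + E)
1/M(S(1), F(-3)) = 1/((-10 - ½)/(-20 + ½)) = 1/(-21/2/(-39/2)) = 1/(-2/39*(-21/2)) = 1/(7/13) = 13/7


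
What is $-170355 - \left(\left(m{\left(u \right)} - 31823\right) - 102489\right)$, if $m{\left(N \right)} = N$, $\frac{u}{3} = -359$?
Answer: $-34966$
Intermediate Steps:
$u = -1077$ ($u = 3 \left(-359\right) = -1077$)
$-170355 - \left(\left(m{\left(u \right)} - 31823\right) - 102489\right) = -170355 - \left(\left(-1077 - 31823\right) - 102489\right) = -170355 - \left(-32900 - 102489\right) = -170355 - -135389 = -170355 + 135389 = -34966$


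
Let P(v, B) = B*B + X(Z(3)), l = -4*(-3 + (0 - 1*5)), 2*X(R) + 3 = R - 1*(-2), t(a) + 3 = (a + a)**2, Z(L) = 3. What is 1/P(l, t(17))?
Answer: 1/1329410 ≈ 7.5221e-7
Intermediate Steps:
t(a) = -3 + 4*a**2 (t(a) = -3 + (a + a)**2 = -3 + (2*a)**2 = -3 + 4*a**2)
X(R) = -1/2 + R/2 (X(R) = -3/2 + (R - 1*(-2))/2 = -3/2 + (R + 2)/2 = -3/2 + (2 + R)/2 = -3/2 + (1 + R/2) = -1/2 + R/2)
l = 32 (l = -4*(-3 + (0 - 5)) = -4*(-3 - 5) = -4*(-8) = 32)
P(v, B) = 1 + B**2 (P(v, B) = B*B + (-1/2 + (1/2)*3) = B**2 + (-1/2 + 3/2) = B**2 + 1 = 1 + B**2)
1/P(l, t(17)) = 1/(1 + (-3 + 4*17**2)**2) = 1/(1 + (-3 + 4*289)**2) = 1/(1 + (-3 + 1156)**2) = 1/(1 + 1153**2) = 1/(1 + 1329409) = 1/1329410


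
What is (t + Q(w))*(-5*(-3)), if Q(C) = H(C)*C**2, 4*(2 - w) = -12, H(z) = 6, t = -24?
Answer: 1890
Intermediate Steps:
w = 5 (w = 2 - 1/4*(-12) = 2 + 3 = 5)
Q(C) = 6*C**2
(t + Q(w))*(-5*(-3)) = (-24 + 6*5**2)*(-5*(-3)) = (-24 + 6*25)*15 = (-24 + 150)*15 = 126*15 = 1890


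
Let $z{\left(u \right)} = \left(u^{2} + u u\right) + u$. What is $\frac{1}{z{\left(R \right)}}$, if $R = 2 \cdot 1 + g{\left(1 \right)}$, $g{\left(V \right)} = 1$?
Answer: $\frac{1}{21} \approx 0.047619$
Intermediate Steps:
$R = 3$ ($R = 2 \cdot 1 + 1 = 2 + 1 = 3$)
$z{\left(u \right)} = u + 2 u^{2}$ ($z{\left(u \right)} = \left(u^{2} + u^{2}\right) + u = 2 u^{2} + u = u + 2 u^{2}$)
$\frac{1}{z{\left(R \right)}} = \frac{1}{3 \left(1 + 2 \cdot 3\right)} = \frac{1}{3 \left(1 + 6\right)} = \frac{1}{3 \cdot 7} = \frac{1}{21}$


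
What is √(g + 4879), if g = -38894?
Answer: I*√34015 ≈ 184.43*I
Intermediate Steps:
√(g + 4879) = √(-38894 + 4879) = √(-34015) = I*√34015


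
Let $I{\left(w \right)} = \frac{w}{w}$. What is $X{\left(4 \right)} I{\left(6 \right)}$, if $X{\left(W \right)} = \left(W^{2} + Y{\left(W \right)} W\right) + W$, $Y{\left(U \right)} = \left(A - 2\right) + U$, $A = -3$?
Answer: $16$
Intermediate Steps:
$Y{\left(U \right)} = -5 + U$ ($Y{\left(U \right)} = \left(-3 - 2\right) + U = -5 + U$)
$X{\left(W \right)} = W + W^{2} + W \left(-5 + W\right)$ ($X{\left(W \right)} = \left(W^{2} + \left(-5 + W\right) W\right) + W = \left(W^{2} + W \left(-5 + W\right)\right) + W = W + W^{2} + W \left(-5 + W\right)$)
$I{\left(w \right)} = 1$
$X{\left(4 \right)} I{\left(6 \right)} = 2 \cdot 4 \left(-2 + 4\right) 1 = 2 \cdot 4 \cdot 2 \cdot 1 = 16 \cdot 1 = 16$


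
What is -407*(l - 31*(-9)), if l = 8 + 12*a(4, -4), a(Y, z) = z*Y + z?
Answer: -19129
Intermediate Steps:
a(Y, z) = z + Y*z (a(Y, z) = Y*z + z = z + Y*z)
l = -232 (l = 8 + 12*(-4*(1 + 4)) = 8 + 12*(-4*5) = 8 + 12*(-20) = 8 - 240 = -232)
-407*(l - 31*(-9)) = -407*(-232 - 31*(-9)) = -407*(-232 + 279) = -407*47 = -19129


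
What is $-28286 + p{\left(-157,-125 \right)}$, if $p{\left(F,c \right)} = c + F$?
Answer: $-28568$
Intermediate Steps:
$p{\left(F,c \right)} = F + c$
$-28286 + p{\left(-157,-125 \right)} = -28286 - 282 = -28568$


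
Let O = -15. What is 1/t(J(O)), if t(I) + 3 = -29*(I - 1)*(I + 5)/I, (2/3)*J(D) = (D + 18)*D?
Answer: 54/99163 ≈ 0.00054456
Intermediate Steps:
J(D) = 3*D*(18 + D)/2 (J(D) = 3*((D + 18)*D)/2 = 3*((18 + D)*D)/2 = 3*(D*(18 + D))/2 = 3*D*(18 + D)/2)
t(I) = -3 - 29*(-1 + I)*(5 + I)/I (t(I) = -3 - 29*(I - 1)*(I + 5)/I = -3 - 29*(-1 + I)*(5 + I)/I)
1/t(J(O)) = 1/(-119 - 87*(-15)*(18 - 15)/2 + 145/(((3/2)*(-15)*(18 - 15)))) = 1/(-119 - 87*(-15)*3/2 + 145/(((3/2)*(-15)*3))) = 1/(-119 - 29*(-135/2) + 145/(-135/2)) = 1/(-119 + 3915/2 + 145*(-2/135)) = 1/(-119 + 3915/2 - 58/27) = 1/(99163/54) = 54/99163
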